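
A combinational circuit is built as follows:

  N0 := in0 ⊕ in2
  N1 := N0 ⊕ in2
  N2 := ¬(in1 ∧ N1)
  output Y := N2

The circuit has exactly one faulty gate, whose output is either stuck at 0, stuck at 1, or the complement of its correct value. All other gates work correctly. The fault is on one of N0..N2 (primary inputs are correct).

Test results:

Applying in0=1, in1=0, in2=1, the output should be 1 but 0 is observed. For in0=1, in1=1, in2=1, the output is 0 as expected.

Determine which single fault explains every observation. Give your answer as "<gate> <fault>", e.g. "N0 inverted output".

Fault-free values for test 1 (in0=1, in1=0, in2=1): N0=0, N1=1, N2=1, giving Y=1. Observed 0.
Test 1: faults giving observed 0 are {N2 stuck-at-0, N2 inverted output}.
Test 2 (in0=1, in1=1, in2=1): fault-free N0=0, N1=1, N2=0 → 0; observed 0. Eliminates N2 inverted output.
Only N2 stuck-at-0 is consistent with every test.

N2 stuck-at-0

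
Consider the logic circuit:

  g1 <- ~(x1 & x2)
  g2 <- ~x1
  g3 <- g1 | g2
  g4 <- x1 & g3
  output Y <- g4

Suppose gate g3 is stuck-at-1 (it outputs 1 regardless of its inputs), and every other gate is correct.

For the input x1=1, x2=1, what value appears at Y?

Propagate with g3 forced: g1=0, g2=0, g3=1 [stuck-at-1], g4=1.
So Y = 1. (Without the fault it would be 0.)

1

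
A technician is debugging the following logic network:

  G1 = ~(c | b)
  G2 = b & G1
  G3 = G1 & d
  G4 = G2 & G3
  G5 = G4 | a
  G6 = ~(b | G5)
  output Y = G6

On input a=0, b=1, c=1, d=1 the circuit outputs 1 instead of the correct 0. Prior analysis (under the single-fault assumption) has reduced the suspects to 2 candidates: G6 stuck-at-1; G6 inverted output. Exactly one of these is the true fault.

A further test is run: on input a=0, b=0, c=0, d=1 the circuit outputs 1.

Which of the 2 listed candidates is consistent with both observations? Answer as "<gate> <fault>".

G6 stuck-at-1

Evaluate each candidate on input a=0, b=0, c=0, d=1:
  G6 stuck-at-1: G1=1, G2=0, G3=1, G4=0, G5=0, G6=1 [stuck-at-1] → 1 — matches
  G6 inverted output: G1=1, G2=0, G3=1, G4=0, G5=0, G6=0 [inverted output] → 0 — eliminated
Only G6 stuck-at-1 reproduces the observed 1.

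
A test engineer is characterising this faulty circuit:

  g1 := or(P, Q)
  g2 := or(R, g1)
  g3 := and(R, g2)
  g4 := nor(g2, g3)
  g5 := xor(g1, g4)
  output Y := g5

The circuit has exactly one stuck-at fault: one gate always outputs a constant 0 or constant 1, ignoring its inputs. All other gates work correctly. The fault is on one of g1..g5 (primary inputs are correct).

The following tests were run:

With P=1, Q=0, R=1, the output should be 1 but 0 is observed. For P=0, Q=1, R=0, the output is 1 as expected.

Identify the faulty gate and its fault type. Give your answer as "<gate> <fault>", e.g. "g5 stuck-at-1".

g1 stuck-at-0

Fault-free values for test 1 (P=1, Q=0, R=1): g1=1, g2=1, g3=1, g4=0, g5=1, giving Y=1. Observed 0.
Test 1: faults giving observed 0 are {g1 stuck-at-0, g2 stuck-at-0, g4 stuck-at-1, g5 stuck-at-0}.
Test 2 (P=0, Q=1, R=0): fault-free g1=1, g2=1, g3=0, g4=0, g5=1 → 1; observed 1. Eliminates g2 stuck-at-0, g4 stuck-at-1, g5 stuck-at-0.
Only g1 stuck-at-0 is consistent with every test.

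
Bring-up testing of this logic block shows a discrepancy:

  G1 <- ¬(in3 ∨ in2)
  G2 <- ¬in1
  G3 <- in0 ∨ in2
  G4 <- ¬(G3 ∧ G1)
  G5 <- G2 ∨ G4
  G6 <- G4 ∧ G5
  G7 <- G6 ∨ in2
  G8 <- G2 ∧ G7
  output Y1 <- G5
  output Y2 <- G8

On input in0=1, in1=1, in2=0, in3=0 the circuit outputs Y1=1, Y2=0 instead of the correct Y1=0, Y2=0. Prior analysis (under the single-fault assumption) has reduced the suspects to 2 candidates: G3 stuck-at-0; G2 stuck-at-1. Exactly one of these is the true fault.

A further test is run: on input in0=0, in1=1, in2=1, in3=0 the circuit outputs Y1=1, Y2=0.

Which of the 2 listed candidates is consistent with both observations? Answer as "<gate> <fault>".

G3 stuck-at-0

Evaluate each candidate on input in0=0, in1=1, in2=1, in3=0:
  G3 stuck-at-0: G1=0, G2=0, G3=0 [stuck-at-0], G4=1, G5=1, G6=1, G7=1, G8=0 → Y1=1, Y2=0 — matches
  G2 stuck-at-1: G1=0, G2=1 [stuck-at-1], G3=1, G4=1, G5=1, G6=1, G7=1, G8=1 → Y1=1, Y2=1 — eliminated
Only G3 stuck-at-0 reproduces the observed Y1=1, Y2=0.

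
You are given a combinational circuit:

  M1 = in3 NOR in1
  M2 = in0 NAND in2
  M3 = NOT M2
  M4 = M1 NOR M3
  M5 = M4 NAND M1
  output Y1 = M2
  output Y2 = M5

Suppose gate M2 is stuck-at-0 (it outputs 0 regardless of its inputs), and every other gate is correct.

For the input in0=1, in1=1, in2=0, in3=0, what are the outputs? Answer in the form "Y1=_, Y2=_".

Propagate with M2 forced: M1=0, M2=0 [stuck-at-0], M3=1, M4=0, M5=1.
So the outputs are Y1=0, Y2=1. (Without the fault they would be Y1=1, Y2=1.)

Y1=0, Y2=1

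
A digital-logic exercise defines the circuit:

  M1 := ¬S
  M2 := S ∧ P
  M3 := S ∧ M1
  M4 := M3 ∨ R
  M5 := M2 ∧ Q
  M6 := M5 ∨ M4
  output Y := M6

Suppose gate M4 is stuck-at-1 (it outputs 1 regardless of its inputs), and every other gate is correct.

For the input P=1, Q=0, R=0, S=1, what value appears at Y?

Propagate with M4 forced: M1=0, M2=1, M3=0, M4=1 [stuck-at-1], M5=0, M6=1.
So Y = 1. (Without the fault it would be 0.)

1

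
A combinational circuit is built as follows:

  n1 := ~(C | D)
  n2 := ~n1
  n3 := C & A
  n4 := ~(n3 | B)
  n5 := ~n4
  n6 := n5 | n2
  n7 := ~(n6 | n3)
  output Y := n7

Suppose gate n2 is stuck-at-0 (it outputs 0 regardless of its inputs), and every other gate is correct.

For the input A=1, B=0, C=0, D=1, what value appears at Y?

1

Propagate with n2 forced: n1=0, n2=0 [stuck-at-0], n3=0, n4=1, n5=0, n6=0, n7=1.
So Y = 1. (Without the fault it would be 0.)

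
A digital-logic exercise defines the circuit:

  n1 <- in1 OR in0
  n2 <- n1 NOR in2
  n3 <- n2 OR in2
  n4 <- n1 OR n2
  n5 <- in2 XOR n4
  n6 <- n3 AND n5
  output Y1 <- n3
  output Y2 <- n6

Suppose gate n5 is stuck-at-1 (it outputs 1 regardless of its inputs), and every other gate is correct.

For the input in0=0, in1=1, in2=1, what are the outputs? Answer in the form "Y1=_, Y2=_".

Y1=1, Y2=1

Propagate with n5 forced: n1=1, n2=0, n3=1, n4=1, n5=1 [stuck-at-1], n6=1.
So the outputs are Y1=1, Y2=1. (Without the fault they would be Y1=1, Y2=0.)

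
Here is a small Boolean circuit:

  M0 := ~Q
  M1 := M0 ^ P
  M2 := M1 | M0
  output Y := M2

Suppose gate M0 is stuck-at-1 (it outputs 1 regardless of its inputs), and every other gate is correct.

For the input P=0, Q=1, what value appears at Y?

1

Propagate with M0 forced: M0=1 [stuck-at-1], M1=1, M2=1.
So Y = 1. (Without the fault it would be 0.)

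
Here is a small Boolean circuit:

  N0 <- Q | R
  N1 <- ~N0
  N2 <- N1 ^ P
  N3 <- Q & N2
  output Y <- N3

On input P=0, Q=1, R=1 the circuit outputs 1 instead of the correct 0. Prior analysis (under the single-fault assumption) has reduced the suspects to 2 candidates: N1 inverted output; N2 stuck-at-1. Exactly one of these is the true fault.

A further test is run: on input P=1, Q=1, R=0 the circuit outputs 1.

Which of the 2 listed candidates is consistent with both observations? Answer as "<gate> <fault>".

N2 stuck-at-1

Evaluate each candidate on input P=1, Q=1, R=0:
  N1 inverted output: N0=1, N1=1 [inverted output], N2=0, N3=0 → 0 — eliminated
  N2 stuck-at-1: N0=1, N1=0, N2=1 [stuck-at-1], N3=1 → 1 — matches
Only N2 stuck-at-1 reproduces the observed 1.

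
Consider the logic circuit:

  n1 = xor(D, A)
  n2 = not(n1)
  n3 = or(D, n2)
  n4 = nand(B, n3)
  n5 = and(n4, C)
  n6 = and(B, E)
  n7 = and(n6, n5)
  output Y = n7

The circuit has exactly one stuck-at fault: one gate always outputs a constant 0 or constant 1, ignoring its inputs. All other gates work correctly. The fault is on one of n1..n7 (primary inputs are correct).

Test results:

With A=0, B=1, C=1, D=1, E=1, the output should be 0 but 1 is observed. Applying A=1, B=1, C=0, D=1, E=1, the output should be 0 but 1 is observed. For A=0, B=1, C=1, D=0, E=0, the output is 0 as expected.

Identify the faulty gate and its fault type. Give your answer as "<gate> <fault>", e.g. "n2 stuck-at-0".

Fault-free values for test 1 (A=0, B=1, C=1, D=1, E=1): n1=1, n2=0, n3=1, n4=0, n5=0, n6=1, n7=0, giving Y=0. Observed 1.
Test 1: faults giving observed 1 are {n3 stuck-at-0, n4 stuck-at-1, n5 stuck-at-1, n7 stuck-at-1}.
Test 2 (A=1, B=1, C=0, D=1, E=1): fault-free n1=0, n2=1, n3=1, n4=0, n5=0, n6=1, n7=0 → 0; observed 1. Eliminates n3 stuck-at-0, n4 stuck-at-1.
Test 3 (A=0, B=1, C=1, D=0, E=0): fault-free n1=0, n2=1, n3=1, n4=0, n5=0, n6=0, n7=0 → 0; observed 0. Eliminates n7 stuck-at-1.
Only n5 stuck-at-1 is consistent with every test.

n5 stuck-at-1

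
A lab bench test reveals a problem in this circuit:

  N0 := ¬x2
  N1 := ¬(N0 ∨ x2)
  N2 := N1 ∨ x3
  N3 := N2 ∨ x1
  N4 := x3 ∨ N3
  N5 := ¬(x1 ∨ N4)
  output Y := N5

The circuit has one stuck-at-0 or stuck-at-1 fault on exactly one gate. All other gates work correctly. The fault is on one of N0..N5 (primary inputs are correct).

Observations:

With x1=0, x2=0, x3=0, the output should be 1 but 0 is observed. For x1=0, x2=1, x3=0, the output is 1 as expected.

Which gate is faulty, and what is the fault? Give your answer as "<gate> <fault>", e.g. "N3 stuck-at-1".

Fault-free values for test 1 (x1=0, x2=0, x3=0): N0=1, N1=0, N2=0, N3=0, N4=0, N5=1, giving Y=1. Observed 0.
Test 1: faults giving observed 0 are {N0 stuck-at-0, N1 stuck-at-1, N2 stuck-at-1, N3 stuck-at-1, N4 stuck-at-1, N5 stuck-at-0}.
Test 2 (x1=0, x2=1, x3=0): fault-free N0=0, N1=0, N2=0, N3=0, N4=0, N5=1 → 1; observed 1. Eliminates N1 stuck-at-1, N2 stuck-at-1, N3 stuck-at-1, N4 stuck-at-1, N5 stuck-at-0.
Only N0 stuck-at-0 is consistent with every test.

N0 stuck-at-0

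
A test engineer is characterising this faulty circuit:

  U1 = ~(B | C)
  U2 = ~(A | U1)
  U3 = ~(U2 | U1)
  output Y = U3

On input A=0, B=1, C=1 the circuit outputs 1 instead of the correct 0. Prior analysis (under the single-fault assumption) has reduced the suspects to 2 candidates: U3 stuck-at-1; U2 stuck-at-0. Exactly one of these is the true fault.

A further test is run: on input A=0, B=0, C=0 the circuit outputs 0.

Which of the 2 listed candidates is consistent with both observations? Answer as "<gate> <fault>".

Evaluate each candidate on input A=0, B=0, C=0:
  U3 stuck-at-1: U1=1, U2=0, U3=1 [stuck-at-1] → 1 — eliminated
  U2 stuck-at-0: U1=1, U2=0 [stuck-at-0], U3=0 → 0 — matches
Only U2 stuck-at-0 reproduces the observed 0.

U2 stuck-at-0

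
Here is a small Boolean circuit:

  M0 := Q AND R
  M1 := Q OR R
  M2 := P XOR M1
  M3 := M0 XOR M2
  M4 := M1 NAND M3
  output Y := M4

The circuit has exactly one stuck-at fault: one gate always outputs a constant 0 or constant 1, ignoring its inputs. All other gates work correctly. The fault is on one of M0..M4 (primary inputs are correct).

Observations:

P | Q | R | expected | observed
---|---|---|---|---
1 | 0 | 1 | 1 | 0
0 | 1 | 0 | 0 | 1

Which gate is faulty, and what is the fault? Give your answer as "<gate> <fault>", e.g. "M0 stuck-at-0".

Fault-free values for test 1 (P=1, Q=0, R=1): M0=0, M1=1, M2=0, M3=0, M4=1, giving Y=1. Observed 0.
Test 1: faults giving observed 0 are {M0 stuck-at-1, M2 stuck-at-1, M3 stuck-at-1, M4 stuck-at-0}.
Test 2 (P=0, Q=1, R=0): fault-free M0=0, M1=1, M2=1, M3=1, M4=0 → 0; observed 1. Eliminates M2 stuck-at-1, M3 stuck-at-1, M4 stuck-at-0.
Only M0 stuck-at-1 is consistent with every test.

M0 stuck-at-1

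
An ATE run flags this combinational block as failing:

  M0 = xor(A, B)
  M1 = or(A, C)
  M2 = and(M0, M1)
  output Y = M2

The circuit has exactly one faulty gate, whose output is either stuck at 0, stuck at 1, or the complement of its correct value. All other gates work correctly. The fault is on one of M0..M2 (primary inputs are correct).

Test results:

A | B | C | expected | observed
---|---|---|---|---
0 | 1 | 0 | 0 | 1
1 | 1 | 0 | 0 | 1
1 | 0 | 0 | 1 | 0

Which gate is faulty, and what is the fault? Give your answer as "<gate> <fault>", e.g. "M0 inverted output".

M2 inverted output

Fault-free values for test 1 (A=0, B=1, C=0): M0=1, M1=0, M2=0, giving Y=0. Observed 1.
Test 1: faults giving observed 1 are {M1 stuck-at-1, M1 inverted output, M2 stuck-at-1, M2 inverted output}.
Test 2 (A=1, B=1, C=0): fault-free M0=0, M1=1, M2=0 → 0; observed 1. Eliminates M1 stuck-at-1, M1 inverted output.
Test 3 (A=1, B=0, C=0): fault-free M0=1, M1=1, M2=1 → 1; observed 0. Eliminates M2 stuck-at-1.
Only M2 inverted output is consistent with every test.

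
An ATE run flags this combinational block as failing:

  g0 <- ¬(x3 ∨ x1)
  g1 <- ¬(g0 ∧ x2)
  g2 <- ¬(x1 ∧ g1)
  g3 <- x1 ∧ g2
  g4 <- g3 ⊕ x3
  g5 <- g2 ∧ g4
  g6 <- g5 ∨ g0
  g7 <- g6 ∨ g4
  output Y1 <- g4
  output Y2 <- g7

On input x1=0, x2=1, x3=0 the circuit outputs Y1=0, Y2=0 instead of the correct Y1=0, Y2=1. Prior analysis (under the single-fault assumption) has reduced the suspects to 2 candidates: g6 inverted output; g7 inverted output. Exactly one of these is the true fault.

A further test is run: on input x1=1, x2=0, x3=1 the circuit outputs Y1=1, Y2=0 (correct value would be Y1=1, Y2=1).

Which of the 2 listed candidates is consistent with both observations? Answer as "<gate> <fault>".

g7 inverted output

Evaluate each candidate on input x1=1, x2=0, x3=1:
  g6 inverted output: g0=0, g1=1, g2=0, g3=0, g4=1, g5=0, g6=1 [inverted output], g7=1 → Y1=1, Y2=1 — eliminated
  g7 inverted output: g0=0, g1=1, g2=0, g3=0, g4=1, g5=0, g6=0, g7=0 [inverted output] → Y1=1, Y2=0 — matches
Only g7 inverted output reproduces the observed Y1=1, Y2=0.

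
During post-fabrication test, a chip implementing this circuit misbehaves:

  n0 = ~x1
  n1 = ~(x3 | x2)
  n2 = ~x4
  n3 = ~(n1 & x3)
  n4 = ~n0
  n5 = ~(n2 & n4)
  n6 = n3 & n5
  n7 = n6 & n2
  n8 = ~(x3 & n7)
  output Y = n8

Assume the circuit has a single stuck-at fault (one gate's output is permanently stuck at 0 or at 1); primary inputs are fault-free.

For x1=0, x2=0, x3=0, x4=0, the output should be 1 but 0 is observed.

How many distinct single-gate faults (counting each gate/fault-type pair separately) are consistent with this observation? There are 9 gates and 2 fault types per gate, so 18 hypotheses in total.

Fault-free: n0=1, n1=1, n2=1, n3=1, n4=0, n5=1, n6=1, n7=1, n8=1 → 1. Observed 0.
  n0: none of the 2 fault types match ✗
  n1: none of the 2 fault types match ✗
  n2: none of the 2 fault types match ✗
  n3: none of the 2 fault types match ✗
  n4: none of the 2 fault types match ✗
  n5: none of the 2 fault types match ✗
  n6: none of the 2 fault types match ✗
  n7: none of the 2 fault types match ✗
  n8: stuck-at-0 ✓; others ✗
Consistent faults: {n8 stuck-at-0} — 1 in all.

1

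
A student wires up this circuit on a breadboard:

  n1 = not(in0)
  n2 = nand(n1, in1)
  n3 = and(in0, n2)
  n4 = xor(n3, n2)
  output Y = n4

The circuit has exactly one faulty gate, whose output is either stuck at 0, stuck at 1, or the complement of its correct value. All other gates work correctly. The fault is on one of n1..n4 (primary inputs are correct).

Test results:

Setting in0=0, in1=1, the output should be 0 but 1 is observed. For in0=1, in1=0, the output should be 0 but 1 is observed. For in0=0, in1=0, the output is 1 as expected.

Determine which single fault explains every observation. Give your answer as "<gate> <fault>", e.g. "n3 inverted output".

Fault-free values for test 1 (in0=0, in1=1): n1=1, n2=0, n3=0, n4=0, giving Y=0. Observed 1.
Test 1: faults giving observed 1 are {n1 stuck-at-0, n1 inverted output, n2 stuck-at-1, n2 inverted output, n3 stuck-at-1, n3 inverted output, n4 stuck-at-1, n4 inverted output}.
Test 2 (in0=1, in1=0): fault-free n1=0, n2=1, n3=1, n4=0 → 0; observed 1. Eliminates n1 stuck-at-0, n1 inverted output, n2 stuck-at-1, n2 inverted output, n3 stuck-at-1.
Test 3 (in0=0, in1=0): fault-free n1=1, n2=1, n3=0, n4=1 → 1; observed 1. Eliminates n3 inverted output, n4 inverted output.
Only n4 stuck-at-1 is consistent with every test.

n4 stuck-at-1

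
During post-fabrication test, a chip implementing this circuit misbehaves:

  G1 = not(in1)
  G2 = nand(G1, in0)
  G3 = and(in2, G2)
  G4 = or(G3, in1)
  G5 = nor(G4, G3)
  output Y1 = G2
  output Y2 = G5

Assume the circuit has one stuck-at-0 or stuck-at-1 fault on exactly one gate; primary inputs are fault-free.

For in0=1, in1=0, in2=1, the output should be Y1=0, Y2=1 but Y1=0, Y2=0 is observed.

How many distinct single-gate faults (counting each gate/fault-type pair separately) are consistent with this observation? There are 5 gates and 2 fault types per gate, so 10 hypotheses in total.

3

Fault-free: G1=1, G2=0, G3=0, G4=0, G5=1 → Y1=0, Y2=1. Observed Y1=0, Y2=0.
  G1 stuck-at-0: output Y1=1, Y2=0 ✗
  G1 stuck-at-1: output Y1=0, Y2=1 ✗
  G2 stuck-at-0: output Y1=0, Y2=1 ✗
  G2 stuck-at-1: output Y1=1, Y2=0 ✗
  G3 stuck-at-0: output Y1=0, Y2=1 ✗
  G3 stuck-at-1: output Y1=0, Y2=0 ✓
  G4 stuck-at-0: output Y1=0, Y2=1 ✗
  G4 stuck-at-1: output Y1=0, Y2=0 ✓
  G5 stuck-at-0: output Y1=0, Y2=0 ✓
  G5 stuck-at-1: output Y1=0, Y2=1 ✗
Consistent faults: {G3 stuck-at-1, G4 stuck-at-1, G5 stuck-at-0} — 3 in all.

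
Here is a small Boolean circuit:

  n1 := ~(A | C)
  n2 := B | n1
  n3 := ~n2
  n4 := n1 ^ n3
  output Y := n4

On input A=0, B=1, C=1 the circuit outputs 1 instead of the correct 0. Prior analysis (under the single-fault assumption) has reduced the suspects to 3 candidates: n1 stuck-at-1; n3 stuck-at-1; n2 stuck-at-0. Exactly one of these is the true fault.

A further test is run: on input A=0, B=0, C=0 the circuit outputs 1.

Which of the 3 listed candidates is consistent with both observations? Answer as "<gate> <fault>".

n1 stuck-at-1

Evaluate each candidate on input A=0, B=0, C=0:
  n1 stuck-at-1: n1=1 [stuck-at-1], n2=1, n3=0, n4=1 → 1 — matches
  n3 stuck-at-1: n1=1, n2=1, n3=1 [stuck-at-1], n4=0 → 0 — eliminated
  n2 stuck-at-0: n1=1, n2=0 [stuck-at-0], n3=1, n4=0 → 0 — eliminated
Only n1 stuck-at-1 reproduces the observed 1.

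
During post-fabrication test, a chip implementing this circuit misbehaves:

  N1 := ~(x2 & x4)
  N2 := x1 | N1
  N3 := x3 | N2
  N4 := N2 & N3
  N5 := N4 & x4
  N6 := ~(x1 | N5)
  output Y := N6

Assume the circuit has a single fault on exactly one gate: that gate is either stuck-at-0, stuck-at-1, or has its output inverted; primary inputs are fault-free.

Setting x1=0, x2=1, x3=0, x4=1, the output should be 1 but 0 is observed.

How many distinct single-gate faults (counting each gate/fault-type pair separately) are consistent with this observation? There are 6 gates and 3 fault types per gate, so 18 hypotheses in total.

Fault-free: N1=0, N2=0, N3=0, N4=0, N5=0, N6=1 → 1. Observed 0.
  N1: stuck-at-1, inverted output ✓; others ✗
  N2: stuck-at-1, inverted output ✓; others ✗
  N3: none of the 3 fault types match ✗
  N4: stuck-at-1, inverted output ✓; others ✗
  N5: stuck-at-1, inverted output ✓; others ✗
  N6: stuck-at-0, inverted output ✓; others ✗
Consistent faults: {N1 stuck-at-1, N1 inverted output, N2 stuck-at-1, N2 inverted output, N4 stuck-at-1, N4 inverted output, N5 stuck-at-1, N5 inverted output, N6 stuck-at-0, N6 inverted output} — 10 in all.

10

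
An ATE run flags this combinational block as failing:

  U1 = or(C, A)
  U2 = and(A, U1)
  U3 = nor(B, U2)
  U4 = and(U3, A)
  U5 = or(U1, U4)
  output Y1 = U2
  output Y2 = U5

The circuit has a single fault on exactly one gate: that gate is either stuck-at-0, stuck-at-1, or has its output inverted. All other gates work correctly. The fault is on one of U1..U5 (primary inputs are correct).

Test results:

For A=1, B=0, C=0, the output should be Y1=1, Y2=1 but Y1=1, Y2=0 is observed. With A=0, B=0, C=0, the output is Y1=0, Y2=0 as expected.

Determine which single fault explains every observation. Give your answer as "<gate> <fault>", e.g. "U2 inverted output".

Fault-free values for test 1 (A=1, B=0, C=0): U1=1, U2=1, U3=0, U4=0, U5=1, giving Y1=1, Y2=1. Observed Y1=1, Y2=0.
Test 1: faults giving observed Y1=1, Y2=0 are {U5 stuck-at-0, U5 inverted output}.
Test 2 (A=0, B=0, C=0): fault-free U1=0, U2=0, U3=1, U4=0, U5=0 → Y1=0, Y2=0; observed Y1=0, Y2=0. Eliminates U5 inverted output.
Only U5 stuck-at-0 is consistent with every test.

U5 stuck-at-0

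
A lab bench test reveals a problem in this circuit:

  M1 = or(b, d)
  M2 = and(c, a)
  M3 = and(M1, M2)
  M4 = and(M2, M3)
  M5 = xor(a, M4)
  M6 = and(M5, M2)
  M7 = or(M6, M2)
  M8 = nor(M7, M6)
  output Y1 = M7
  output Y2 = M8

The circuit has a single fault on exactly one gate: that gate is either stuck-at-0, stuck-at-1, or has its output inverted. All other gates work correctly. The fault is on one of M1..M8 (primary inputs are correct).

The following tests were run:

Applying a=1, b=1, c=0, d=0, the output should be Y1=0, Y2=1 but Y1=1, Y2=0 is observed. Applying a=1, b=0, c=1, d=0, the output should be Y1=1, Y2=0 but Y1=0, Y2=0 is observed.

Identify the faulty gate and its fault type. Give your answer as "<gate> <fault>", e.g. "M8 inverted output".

Fault-free values for test 1 (a=1, b=1, c=0, d=0): M1=1, M2=0, M3=0, M4=0, M5=1, M6=0, M7=0, M8=1, giving Y1=0, Y2=1. Observed Y1=1, Y2=0.
Test 1: faults giving observed Y1=1, Y2=0 are {M2 stuck-at-1, M2 inverted output, M6 stuck-at-1, M6 inverted output, M7 stuck-at-1, M7 inverted output}.
Test 2 (a=1, b=0, c=1, d=0): fault-free M1=0, M2=1, M3=0, M4=0, M5=1, M6=1, M7=1, M8=0 → Y1=1, Y2=0; observed Y1=0, Y2=0. Eliminates M2 stuck-at-1, M2 inverted output, M6 stuck-at-1, M6 inverted output, M7 stuck-at-1.
Only M7 inverted output is consistent with every test.

M7 inverted output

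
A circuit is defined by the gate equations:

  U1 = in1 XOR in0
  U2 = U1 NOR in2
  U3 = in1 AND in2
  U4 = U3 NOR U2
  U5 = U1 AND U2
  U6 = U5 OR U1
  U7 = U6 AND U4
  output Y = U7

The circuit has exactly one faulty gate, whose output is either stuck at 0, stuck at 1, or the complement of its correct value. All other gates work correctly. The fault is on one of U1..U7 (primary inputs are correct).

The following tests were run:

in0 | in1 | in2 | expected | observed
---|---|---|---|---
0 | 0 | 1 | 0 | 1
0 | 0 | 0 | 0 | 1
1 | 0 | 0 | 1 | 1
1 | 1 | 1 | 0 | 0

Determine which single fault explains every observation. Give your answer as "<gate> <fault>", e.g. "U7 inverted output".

U1 stuck-at-1

Fault-free values for test 1 (in0=0, in1=0, in2=1): U1=0, U2=0, U3=0, U4=1, U5=0, U6=0, U7=0, giving Y=0. Observed 1.
Test 1: faults giving observed 1 are {U1 stuck-at-1, U1 inverted output, U5 stuck-at-1, U5 inverted output, U6 stuck-at-1, U6 inverted output, U7 stuck-at-1, U7 inverted output}.
Test 2 (in0=0, in1=0, in2=0): fault-free U1=0, U2=1, U3=0, U4=0, U5=0, U6=0, U7=0 → 0; observed 1. Eliminates U5 stuck-at-1, U5 inverted output, U6 stuck-at-1, U6 inverted output.
Test 3 (in0=1, in1=0, in2=0): fault-free U1=1, U2=0, U3=0, U4=1, U5=0, U6=1, U7=1 → 1; observed 1. Eliminates U1 inverted output, U7 inverted output.
Test 4 (in0=1, in1=1, in2=1): fault-free U1=0, U2=0, U3=1, U4=0, U5=0, U6=0, U7=0 → 0; observed 0. Eliminates U7 stuck-at-1.
Only U1 stuck-at-1 is consistent with every test.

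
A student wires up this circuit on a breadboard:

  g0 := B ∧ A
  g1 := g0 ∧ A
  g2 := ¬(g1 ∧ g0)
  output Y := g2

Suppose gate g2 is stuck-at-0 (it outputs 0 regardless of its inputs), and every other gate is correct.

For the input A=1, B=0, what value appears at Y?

Propagate with g2 forced: g0=0, g1=0, g2=0 [stuck-at-0].
So Y = 0. (Without the fault it would be 1.)

0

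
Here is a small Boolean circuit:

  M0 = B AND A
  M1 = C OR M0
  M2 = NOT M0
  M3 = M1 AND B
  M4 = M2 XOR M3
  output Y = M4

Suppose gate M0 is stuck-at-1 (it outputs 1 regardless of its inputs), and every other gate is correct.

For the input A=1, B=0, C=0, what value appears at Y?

0

Propagate with M0 forced: M0=1 [stuck-at-1], M1=1, M2=0, M3=0, M4=0.
So Y = 0. (Without the fault it would be 1.)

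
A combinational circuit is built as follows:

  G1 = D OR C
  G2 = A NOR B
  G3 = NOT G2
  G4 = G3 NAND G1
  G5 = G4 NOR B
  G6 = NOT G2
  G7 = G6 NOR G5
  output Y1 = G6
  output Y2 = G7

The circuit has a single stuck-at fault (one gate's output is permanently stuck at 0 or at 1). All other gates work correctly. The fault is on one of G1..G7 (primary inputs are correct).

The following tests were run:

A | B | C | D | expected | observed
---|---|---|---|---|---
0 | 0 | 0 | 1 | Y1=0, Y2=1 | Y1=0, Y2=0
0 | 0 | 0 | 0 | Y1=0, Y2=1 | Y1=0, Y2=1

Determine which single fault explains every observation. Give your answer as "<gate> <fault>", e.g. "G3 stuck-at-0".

G3 stuck-at-1

Fault-free values for test 1 (A=0, B=0, C=0, D=1): G1=1, G2=1, G3=0, G4=1, G5=0, G6=0, G7=1, giving Y1=0, Y2=1. Observed Y1=0, Y2=0.
Test 1: faults giving observed Y1=0, Y2=0 are {G3 stuck-at-1, G4 stuck-at-0, G5 stuck-at-1, G7 stuck-at-0}.
Test 2 (A=0, B=0, C=0, D=0): fault-free G1=0, G2=1, G3=0, G4=1, G5=0, G6=0, G7=1 → Y1=0, Y2=1; observed Y1=0, Y2=1. Eliminates G4 stuck-at-0, G5 stuck-at-1, G7 stuck-at-0.
Only G3 stuck-at-1 is consistent with every test.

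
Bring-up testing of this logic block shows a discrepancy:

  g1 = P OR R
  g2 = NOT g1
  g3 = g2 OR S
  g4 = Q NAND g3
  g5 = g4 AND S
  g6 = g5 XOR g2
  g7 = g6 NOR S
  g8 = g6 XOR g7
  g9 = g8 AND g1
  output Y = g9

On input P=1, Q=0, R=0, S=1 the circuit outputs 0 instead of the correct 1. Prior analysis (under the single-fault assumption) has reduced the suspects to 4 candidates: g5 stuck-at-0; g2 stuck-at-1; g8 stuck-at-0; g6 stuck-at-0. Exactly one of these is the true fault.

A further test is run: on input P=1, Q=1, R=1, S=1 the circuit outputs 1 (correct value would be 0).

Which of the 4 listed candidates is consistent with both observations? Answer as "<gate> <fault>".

g2 stuck-at-1

Evaluate each candidate on input P=1, Q=1, R=1, S=1:
  g5 stuck-at-0: g1=1, g2=0, g3=1, g4=0, g5=0 [stuck-at-0], g6=0, g7=0, g8=0, g9=0 → 0 — eliminated
  g2 stuck-at-1: g1=1, g2=1 [stuck-at-1], g3=1, g4=0, g5=0, g6=1, g7=0, g8=1, g9=1 → 1 — matches
  g8 stuck-at-0: g1=1, g2=0, g3=1, g4=0, g5=0, g6=0, g7=0, g8=0 [stuck-at-0], g9=0 → 0 — eliminated
  g6 stuck-at-0: g1=1, g2=0, g3=1, g4=0, g5=0, g6=0 [stuck-at-0], g7=0, g8=0, g9=0 → 0 — eliminated
Only g2 stuck-at-1 reproduces the observed 1.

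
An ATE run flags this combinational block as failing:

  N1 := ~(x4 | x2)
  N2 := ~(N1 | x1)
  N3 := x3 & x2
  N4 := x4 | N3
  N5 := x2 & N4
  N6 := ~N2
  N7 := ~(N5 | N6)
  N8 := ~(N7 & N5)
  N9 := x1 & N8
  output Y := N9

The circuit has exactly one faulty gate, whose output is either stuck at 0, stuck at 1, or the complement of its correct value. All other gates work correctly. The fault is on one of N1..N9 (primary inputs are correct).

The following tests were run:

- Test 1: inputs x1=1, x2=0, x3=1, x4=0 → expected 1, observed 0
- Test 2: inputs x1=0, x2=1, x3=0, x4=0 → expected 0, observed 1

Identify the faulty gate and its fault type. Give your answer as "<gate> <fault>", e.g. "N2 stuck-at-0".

N9 inverted output

Fault-free values for test 1 (x1=1, x2=0, x3=1, x4=0): N1=1, N2=0, N3=0, N4=0, N5=0, N6=1, N7=0, N8=1, N9=1, giving Y=1. Observed 0.
Test 1: faults giving observed 0 are {N8 stuck-at-0, N8 inverted output, N9 stuck-at-0, N9 inverted output}.
Test 2 (x1=0, x2=1, x3=0, x4=0): fault-free N1=0, N2=1, N3=0, N4=0, N5=0, N6=0, N7=1, N8=1, N9=0 → 0; observed 1. Eliminates N8 stuck-at-0, N8 inverted output, N9 stuck-at-0.
Only N9 inverted output is consistent with every test.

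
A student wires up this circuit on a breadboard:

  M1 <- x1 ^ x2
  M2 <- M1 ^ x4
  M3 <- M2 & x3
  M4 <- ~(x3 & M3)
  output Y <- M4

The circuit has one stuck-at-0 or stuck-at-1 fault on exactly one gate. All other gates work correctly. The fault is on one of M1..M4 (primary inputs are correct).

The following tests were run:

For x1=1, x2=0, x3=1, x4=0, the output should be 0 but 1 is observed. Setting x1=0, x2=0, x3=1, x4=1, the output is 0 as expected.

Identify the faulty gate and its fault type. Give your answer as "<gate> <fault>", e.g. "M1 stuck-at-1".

M1 stuck-at-0

Fault-free values for test 1 (x1=1, x2=0, x3=1, x4=0): M1=1, M2=1, M3=1, M4=0, giving Y=0. Observed 1.
Test 1: faults giving observed 1 are {M1 stuck-at-0, M2 stuck-at-0, M3 stuck-at-0, M4 stuck-at-1}.
Test 2 (x1=0, x2=0, x3=1, x4=1): fault-free M1=0, M2=1, M3=1, M4=0 → 0; observed 0. Eliminates M2 stuck-at-0, M3 stuck-at-0, M4 stuck-at-1.
Only M1 stuck-at-0 is consistent with every test.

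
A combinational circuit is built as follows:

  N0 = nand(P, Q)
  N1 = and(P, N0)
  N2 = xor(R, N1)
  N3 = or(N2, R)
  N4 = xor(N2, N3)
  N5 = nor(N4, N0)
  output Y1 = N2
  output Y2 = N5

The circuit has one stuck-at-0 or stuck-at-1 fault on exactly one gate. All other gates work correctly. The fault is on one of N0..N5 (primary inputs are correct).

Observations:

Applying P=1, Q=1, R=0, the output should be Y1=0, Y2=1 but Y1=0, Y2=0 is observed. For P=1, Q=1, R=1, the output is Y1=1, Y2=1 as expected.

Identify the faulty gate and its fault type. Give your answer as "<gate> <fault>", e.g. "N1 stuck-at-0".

N3 stuck-at-1

Fault-free values for test 1 (P=1, Q=1, R=0): N0=0, N1=0, N2=0, N3=0, N4=0, N5=1, giving Y1=0, Y2=1. Observed Y1=0, Y2=0.
Test 1: faults giving observed Y1=0, Y2=0 are {N3 stuck-at-1, N4 stuck-at-1, N5 stuck-at-0}.
Test 2 (P=1, Q=1, R=1): fault-free N0=0, N1=0, N2=1, N3=1, N4=0, N5=1 → Y1=1, Y2=1; observed Y1=1, Y2=1. Eliminates N4 stuck-at-1, N5 stuck-at-0.
Only N3 stuck-at-1 is consistent with every test.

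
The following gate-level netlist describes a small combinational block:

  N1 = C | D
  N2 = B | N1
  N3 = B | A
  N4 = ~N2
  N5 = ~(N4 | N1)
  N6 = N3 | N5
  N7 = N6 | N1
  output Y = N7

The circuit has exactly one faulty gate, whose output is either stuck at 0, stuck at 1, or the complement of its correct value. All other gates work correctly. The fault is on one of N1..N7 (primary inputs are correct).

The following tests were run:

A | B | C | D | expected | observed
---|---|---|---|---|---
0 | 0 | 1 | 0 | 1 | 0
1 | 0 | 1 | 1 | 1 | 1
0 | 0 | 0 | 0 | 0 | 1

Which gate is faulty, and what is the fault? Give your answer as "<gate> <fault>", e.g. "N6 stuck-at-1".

N1 inverted output

Fault-free values for test 1 (A=0, B=0, C=1, D=0): N1=1, N2=1, N3=0, N4=0, N5=0, N6=0, N7=1, giving Y=1. Observed 0.
Test 1: faults giving observed 0 are {N1 stuck-at-0, N1 inverted output, N7 stuck-at-0, N7 inverted output}.
Test 2 (A=1, B=0, C=1, D=1): fault-free N1=1, N2=1, N3=1, N4=0, N5=0, N6=1, N7=1 → 1; observed 1. Eliminates N7 stuck-at-0, N7 inverted output.
Test 3 (A=0, B=0, C=0, D=0): fault-free N1=0, N2=0, N3=0, N4=1, N5=0, N6=0, N7=0 → 0; observed 1. Eliminates N1 stuck-at-0.
Only N1 inverted output is consistent with every test.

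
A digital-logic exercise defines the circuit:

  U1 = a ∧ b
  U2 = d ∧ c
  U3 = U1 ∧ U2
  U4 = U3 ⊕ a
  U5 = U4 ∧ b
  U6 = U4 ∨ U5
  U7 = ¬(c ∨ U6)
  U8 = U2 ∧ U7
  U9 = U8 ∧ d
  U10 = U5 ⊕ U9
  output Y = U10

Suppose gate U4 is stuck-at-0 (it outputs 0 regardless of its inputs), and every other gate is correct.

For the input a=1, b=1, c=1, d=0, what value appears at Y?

Propagate with U4 forced: U1=1, U2=0, U3=0, U4=0 [stuck-at-0], U5=0, U6=0, U7=0, U8=0, U9=0, U10=0.
So Y = 0. (Without the fault it would be 1.)

0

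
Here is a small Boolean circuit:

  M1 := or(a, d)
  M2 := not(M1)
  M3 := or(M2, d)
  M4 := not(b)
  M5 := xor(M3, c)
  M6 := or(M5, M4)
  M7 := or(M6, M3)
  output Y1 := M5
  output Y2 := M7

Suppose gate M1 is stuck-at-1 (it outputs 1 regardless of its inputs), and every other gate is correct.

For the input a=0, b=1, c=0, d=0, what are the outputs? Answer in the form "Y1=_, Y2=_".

Y1=0, Y2=0

Propagate with M1 forced: M1=1 [stuck-at-1], M2=0, M3=0, M4=0, M5=0, M6=0, M7=0.
So the outputs are Y1=0, Y2=0. (Without the fault they would be Y1=1, Y2=1.)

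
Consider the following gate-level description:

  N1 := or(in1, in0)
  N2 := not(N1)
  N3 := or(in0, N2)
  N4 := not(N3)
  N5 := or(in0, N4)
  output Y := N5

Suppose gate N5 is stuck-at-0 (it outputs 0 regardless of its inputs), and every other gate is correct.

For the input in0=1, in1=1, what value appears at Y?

Propagate with N5 forced: N1=1, N2=0, N3=1, N4=0, N5=0 [stuck-at-0].
So Y = 0. (Without the fault it would be 1.)

0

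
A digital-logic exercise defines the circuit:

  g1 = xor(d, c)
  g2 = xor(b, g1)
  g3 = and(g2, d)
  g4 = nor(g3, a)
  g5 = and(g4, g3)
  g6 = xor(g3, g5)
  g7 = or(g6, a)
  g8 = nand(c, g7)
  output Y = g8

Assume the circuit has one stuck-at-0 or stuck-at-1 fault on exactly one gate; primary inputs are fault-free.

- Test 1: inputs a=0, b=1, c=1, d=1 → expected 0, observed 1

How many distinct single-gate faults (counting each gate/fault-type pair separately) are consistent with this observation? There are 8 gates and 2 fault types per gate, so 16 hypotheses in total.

Fault-free: g1=0, g2=1, g3=1, g4=0, g5=0, g6=1, g7=1, g8=0 → 0. Observed 1.
  g1: stuck-at-1 ✓; others ✗
  g2: stuck-at-0 ✓; others ✗
  g3: stuck-at-0 ✓; others ✗
  g4: stuck-at-1 ✓; others ✗
  g5: stuck-at-1 ✓; others ✗
  g6: stuck-at-0 ✓; others ✗
  g7: stuck-at-0 ✓; others ✗
  g8: stuck-at-1 ✓; others ✗
Consistent faults: {g1 stuck-at-1, g2 stuck-at-0, g3 stuck-at-0, g4 stuck-at-1, g5 stuck-at-1, g6 stuck-at-0, g7 stuck-at-0, g8 stuck-at-1} — 8 in all.

8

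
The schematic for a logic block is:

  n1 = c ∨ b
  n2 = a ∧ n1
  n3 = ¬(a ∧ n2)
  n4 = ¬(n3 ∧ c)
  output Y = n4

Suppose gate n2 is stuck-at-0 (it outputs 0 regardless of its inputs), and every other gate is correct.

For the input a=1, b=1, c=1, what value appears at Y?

Propagate with n2 forced: n1=1, n2=0 [stuck-at-0], n3=1, n4=0.
So Y = 0. (Without the fault it would be 1.)

0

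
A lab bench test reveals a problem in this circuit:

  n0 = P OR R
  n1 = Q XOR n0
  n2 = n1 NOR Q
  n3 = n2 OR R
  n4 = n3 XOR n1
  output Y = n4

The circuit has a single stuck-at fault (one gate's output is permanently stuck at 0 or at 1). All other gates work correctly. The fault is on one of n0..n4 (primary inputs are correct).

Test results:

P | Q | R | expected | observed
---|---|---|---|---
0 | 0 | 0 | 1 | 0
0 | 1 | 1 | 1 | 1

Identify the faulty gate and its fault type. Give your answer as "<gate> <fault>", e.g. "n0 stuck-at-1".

n2 stuck-at-0

Fault-free values for test 1 (P=0, Q=0, R=0): n0=0, n1=0, n2=1, n3=1, n4=1, giving Y=1. Observed 0.
Test 1: faults giving observed 0 are {n2 stuck-at-0, n3 stuck-at-0, n4 stuck-at-0}.
Test 2 (P=0, Q=1, R=1): fault-free n0=1, n1=0, n2=0, n3=1, n4=1 → 1; observed 1. Eliminates n3 stuck-at-0, n4 stuck-at-0.
Only n2 stuck-at-0 is consistent with every test.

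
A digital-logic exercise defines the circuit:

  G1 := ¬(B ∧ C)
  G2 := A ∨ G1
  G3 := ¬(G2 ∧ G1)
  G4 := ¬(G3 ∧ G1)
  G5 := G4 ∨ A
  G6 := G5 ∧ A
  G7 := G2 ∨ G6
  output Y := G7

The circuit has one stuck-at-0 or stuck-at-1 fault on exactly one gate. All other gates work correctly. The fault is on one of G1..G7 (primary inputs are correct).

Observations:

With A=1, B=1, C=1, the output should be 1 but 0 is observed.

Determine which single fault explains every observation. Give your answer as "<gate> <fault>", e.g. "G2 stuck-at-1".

G7 stuck-at-0

Fault-free values for test 1 (A=1, B=1, C=1): G1=0, G2=1, G3=1, G4=1, G5=1, G6=1, G7=1, giving Y=1. Observed 0.
Test 1: faults giving observed 0 are {G7 stuck-at-0}.
Only G7 stuck-at-0 is consistent with every test.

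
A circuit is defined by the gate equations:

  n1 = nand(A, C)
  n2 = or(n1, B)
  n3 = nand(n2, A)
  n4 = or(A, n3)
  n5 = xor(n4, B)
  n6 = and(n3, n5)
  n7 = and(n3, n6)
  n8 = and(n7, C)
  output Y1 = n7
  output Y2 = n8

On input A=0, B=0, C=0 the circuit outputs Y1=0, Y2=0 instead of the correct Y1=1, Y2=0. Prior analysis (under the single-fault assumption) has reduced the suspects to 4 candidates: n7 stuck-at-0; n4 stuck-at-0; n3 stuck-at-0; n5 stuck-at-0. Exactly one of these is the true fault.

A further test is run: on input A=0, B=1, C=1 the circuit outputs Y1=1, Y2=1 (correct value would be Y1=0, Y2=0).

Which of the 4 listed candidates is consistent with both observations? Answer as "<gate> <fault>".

Evaluate each candidate on input A=0, B=1, C=1:
  n7 stuck-at-0: n1=1, n2=1, n3=1, n4=1, n5=0, n6=0, n7=0 [stuck-at-0], n8=0 → Y1=0, Y2=0 — eliminated
  n4 stuck-at-0: n1=1, n2=1, n3=1, n4=0 [stuck-at-0], n5=1, n6=1, n7=1, n8=1 → Y1=1, Y2=1 — matches
  n3 stuck-at-0: n1=1, n2=1, n3=0 [stuck-at-0], n4=0, n5=1, n6=0, n7=0, n8=0 → Y1=0, Y2=0 — eliminated
  n5 stuck-at-0: n1=1, n2=1, n3=1, n4=1, n5=0 [stuck-at-0], n6=0, n7=0, n8=0 → Y1=0, Y2=0 — eliminated
Only n4 stuck-at-0 reproduces the observed Y1=1, Y2=1.

n4 stuck-at-0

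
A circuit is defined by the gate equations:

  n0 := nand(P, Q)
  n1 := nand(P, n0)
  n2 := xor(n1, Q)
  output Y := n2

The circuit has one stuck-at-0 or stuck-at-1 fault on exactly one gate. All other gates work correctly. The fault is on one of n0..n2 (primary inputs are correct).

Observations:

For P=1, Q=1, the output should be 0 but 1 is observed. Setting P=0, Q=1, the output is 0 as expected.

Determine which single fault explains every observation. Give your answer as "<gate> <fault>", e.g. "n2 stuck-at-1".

Fault-free values for test 1 (P=1, Q=1): n0=0, n1=1, n2=0, giving Y=0. Observed 1.
Test 1: faults giving observed 1 are {n0 stuck-at-1, n1 stuck-at-0, n2 stuck-at-1}.
Test 2 (P=0, Q=1): fault-free n0=1, n1=1, n2=0 → 0; observed 0. Eliminates n1 stuck-at-0, n2 stuck-at-1.
Only n0 stuck-at-1 is consistent with every test.

n0 stuck-at-1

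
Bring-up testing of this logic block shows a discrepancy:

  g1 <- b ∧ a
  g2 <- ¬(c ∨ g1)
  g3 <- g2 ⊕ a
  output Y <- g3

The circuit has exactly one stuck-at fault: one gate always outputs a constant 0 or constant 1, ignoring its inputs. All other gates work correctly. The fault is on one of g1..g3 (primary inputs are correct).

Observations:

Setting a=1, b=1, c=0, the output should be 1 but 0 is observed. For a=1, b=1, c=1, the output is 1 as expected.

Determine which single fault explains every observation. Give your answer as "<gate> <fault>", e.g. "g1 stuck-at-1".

g1 stuck-at-0

Fault-free values for test 1 (a=1, b=1, c=0): g1=1, g2=0, g3=1, giving Y=1. Observed 0.
Test 1: faults giving observed 0 are {g1 stuck-at-0, g2 stuck-at-1, g3 stuck-at-0}.
Test 2 (a=1, b=1, c=1): fault-free g1=1, g2=0, g3=1 → 1; observed 1. Eliminates g2 stuck-at-1, g3 stuck-at-0.
Only g1 stuck-at-0 is consistent with every test.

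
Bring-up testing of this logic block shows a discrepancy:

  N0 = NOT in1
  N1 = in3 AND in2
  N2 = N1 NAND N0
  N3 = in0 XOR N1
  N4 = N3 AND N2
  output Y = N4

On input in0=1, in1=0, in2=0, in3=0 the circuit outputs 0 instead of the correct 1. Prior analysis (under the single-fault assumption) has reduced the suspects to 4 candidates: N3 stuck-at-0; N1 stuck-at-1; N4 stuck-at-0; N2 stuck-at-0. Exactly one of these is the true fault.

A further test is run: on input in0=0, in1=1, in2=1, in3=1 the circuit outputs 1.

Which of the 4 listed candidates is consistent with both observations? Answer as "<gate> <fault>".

Evaluate each candidate on input in0=0, in1=1, in2=1, in3=1:
  N3 stuck-at-0: N0=0, N1=1, N2=1, N3=0 [stuck-at-0], N4=0 → 0 — eliminated
  N1 stuck-at-1: N0=0, N1=1 [stuck-at-1], N2=1, N3=1, N4=1 → 1 — matches
  N4 stuck-at-0: N0=0, N1=1, N2=1, N3=1, N4=0 [stuck-at-0] → 0 — eliminated
  N2 stuck-at-0: N0=0, N1=1, N2=0 [stuck-at-0], N3=1, N4=0 → 0 — eliminated
Only N1 stuck-at-1 reproduces the observed 1.

N1 stuck-at-1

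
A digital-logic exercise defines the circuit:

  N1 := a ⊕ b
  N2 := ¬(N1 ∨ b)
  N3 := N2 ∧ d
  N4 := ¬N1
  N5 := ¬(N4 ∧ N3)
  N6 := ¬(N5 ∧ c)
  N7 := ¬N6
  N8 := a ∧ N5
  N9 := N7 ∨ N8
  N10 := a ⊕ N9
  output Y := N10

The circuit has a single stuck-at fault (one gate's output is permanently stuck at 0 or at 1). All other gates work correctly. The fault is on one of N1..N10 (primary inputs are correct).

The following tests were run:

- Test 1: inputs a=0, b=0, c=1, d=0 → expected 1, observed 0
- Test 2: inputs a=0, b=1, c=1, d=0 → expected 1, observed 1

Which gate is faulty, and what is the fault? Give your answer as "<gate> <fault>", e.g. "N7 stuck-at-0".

Fault-free values for test 1 (a=0, b=0, c=1, d=0): N1=0, N2=1, N3=0, N4=1, N5=1, N6=0, N7=1, N8=0, N9=1, N10=1, giving Y=1. Observed 0.
Test 1: faults giving observed 0 are {N3 stuck-at-1, N5 stuck-at-0, N6 stuck-at-1, N7 stuck-at-0, N9 stuck-at-0, N10 stuck-at-0}.
Test 2 (a=0, b=1, c=1, d=0): fault-free N1=1, N2=0, N3=0, N4=0, N5=1, N6=0, N7=1, N8=0, N9=1, N10=1 → 1; observed 1. Eliminates N5 stuck-at-0, N6 stuck-at-1, N7 stuck-at-0, N9 stuck-at-0, N10 stuck-at-0.
Only N3 stuck-at-1 is consistent with every test.

N3 stuck-at-1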